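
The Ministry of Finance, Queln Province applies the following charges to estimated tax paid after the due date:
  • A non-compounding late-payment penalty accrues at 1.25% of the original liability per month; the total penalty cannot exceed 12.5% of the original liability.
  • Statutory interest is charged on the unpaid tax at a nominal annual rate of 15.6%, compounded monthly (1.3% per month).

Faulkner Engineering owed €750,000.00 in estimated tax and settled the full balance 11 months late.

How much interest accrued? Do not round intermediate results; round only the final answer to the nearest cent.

€114,500.33

Interest: €750,000.00 × ((1 + 0.013)^11 − 1) = €750,000.00 × 0.1526671… = €114,500.3279…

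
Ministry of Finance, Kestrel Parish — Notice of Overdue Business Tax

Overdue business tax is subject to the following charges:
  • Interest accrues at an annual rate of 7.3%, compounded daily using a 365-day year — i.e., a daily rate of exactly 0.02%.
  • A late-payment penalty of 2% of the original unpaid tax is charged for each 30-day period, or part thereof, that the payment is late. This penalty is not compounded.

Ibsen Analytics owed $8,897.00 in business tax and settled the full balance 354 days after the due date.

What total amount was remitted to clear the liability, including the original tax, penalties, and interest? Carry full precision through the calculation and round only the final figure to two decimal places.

$11,684.95

Penalty periods: ⌈354/30⌉ = 12; penalty = 12 × 2% × $8,897.00 = $2,135.28
Interest: $8,897.00 × ((1 + 0.0002)^354 − 1) = $8,897.00 × 0.07335893… = $652.6744…
Total = $8,897.00 + $2,135.2800 + $652.6744… = $11,684.95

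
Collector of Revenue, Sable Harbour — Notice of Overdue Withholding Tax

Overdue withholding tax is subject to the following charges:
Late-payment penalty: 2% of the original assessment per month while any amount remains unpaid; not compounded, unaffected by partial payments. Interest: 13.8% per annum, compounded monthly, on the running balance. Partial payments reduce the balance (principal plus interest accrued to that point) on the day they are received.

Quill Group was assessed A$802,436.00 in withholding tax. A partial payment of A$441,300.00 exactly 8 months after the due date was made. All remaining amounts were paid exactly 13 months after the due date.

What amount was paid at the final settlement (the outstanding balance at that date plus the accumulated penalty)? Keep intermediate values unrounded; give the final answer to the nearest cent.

Monthly rate = 13.8% ÷ 12 = 1.15%
Balance at month 8: A$802,436.0000 × (1 + 0.0115)^8 = A$879,300.8667…
After A$441,300.00 payment: A$879,300.8667… − A$441,300.00 = A$438,000.8667…
Balance at month 13: A$438,000.8667… × (1 + 0.0115)^5 = A$463,771.8725…
Penalty: 13 × 2% × A$802,436.00 = A$208,633.36
Final settlement = outstanding balance + penalty = A$463,771.8725… + A$208,633.36 = A$672,405.23

A$672,405.23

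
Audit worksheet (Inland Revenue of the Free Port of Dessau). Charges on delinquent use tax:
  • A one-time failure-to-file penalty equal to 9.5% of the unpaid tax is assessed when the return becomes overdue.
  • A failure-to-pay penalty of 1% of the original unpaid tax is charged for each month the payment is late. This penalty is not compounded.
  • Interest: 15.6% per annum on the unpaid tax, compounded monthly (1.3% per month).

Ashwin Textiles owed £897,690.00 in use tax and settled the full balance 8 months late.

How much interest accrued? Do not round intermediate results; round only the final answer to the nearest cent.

Interest: £897,690.00 × ((1 + 0.013)^8 − 1) = £897,690.00 × 0.1088571… = £97,719.8872…

£97,719.89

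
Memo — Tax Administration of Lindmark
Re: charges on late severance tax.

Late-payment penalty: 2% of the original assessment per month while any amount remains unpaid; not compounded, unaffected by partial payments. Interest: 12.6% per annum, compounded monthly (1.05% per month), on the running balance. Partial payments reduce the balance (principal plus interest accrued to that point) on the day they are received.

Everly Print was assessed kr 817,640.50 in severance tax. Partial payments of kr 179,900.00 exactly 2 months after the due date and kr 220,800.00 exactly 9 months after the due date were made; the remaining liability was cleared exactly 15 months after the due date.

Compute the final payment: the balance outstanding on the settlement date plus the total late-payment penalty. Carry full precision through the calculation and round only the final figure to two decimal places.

kr 760,475.54

Balance at month 2: kr 817,640.5000 × (1 + 0.0105)^2 = kr 834,901.0954…
After kr 179,900.00 payment: kr 834,901.0954… − kr 179,900.00 = kr 655,001.0954…
Balance at month 9: kr 655,001.0954… × (1 + 0.0105)^7 = kr 704,686.9862…
After kr 220,800.00 payment: kr 704,686.9862… − kr 220,800.00 = kr 483,886.9862…
Balance at month 15: kr 483,886.9862… × (1 + 0.0105)^6 = kr 515,183.3862…
Penalty: 15 × 2% × kr 817,640.50 = kr 245,292.15
Final settlement = outstanding balance + penalty = kr 515,183.3862… + kr 245,292.15 = kr 760,475.54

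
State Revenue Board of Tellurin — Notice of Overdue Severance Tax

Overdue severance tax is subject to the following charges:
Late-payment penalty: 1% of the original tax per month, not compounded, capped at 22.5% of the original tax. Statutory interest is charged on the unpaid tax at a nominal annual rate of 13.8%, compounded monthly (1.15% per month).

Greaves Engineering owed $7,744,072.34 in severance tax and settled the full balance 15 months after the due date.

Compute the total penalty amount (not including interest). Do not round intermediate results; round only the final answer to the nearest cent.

Penalty: 15 × 1% × $7,744,072.34 = $1,161,610.85… (below the 22.5% cap of $1,742,416.28…)

$1,161,610.85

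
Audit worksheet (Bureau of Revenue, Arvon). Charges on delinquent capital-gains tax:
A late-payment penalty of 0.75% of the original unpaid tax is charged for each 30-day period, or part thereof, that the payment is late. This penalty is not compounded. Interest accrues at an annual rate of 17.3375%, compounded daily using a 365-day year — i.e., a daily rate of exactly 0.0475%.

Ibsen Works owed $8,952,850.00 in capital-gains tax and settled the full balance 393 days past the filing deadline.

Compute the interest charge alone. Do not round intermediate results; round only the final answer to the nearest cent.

Interest: $8,952,850.00 × ((1 + 0.000475)^393 − 1) = $8,952,850.00 × 0.20518210… = $1,836,964.5949…

$1,836,964.59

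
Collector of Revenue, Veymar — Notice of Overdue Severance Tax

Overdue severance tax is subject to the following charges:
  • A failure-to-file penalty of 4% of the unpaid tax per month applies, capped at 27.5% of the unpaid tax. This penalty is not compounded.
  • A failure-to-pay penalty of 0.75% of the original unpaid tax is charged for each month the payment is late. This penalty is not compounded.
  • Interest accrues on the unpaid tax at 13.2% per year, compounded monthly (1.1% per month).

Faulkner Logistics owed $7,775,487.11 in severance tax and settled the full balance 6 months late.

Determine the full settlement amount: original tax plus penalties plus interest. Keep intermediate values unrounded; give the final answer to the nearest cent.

Failure-to-file: 6 × 4% × $7,775,487.11 = $1,866,116.91… (under the 27.5% cap)
Failure-to-pay penalty = 0.75% × $7,775,487.11 × 6 mo = $349,896.92…
Interest: $7,775,487.11 × ((1 + 0.011)^6 − 1) = $7,775,487.11 × 0.0678418… = $527,503.3570…
Total = $7,775,487.11 + $2,216,013.8264… + $527,503.3570… = $10,519,004.29

$10,519,004.29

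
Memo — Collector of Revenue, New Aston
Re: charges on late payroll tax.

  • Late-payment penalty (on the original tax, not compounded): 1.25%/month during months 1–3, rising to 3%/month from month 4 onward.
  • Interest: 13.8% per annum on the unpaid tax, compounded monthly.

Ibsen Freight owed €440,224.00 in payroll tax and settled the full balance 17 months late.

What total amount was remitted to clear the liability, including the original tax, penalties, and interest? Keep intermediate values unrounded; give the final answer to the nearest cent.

€736,082.30

Penalty, months 1–3: 3 × 1.25% × €440,224.00 = €16,508.40
Penalty, months 4–17: 14 × 3% × €440,224.00 = €184,894.08
Interest (13.8%/yr ÷ 12 = 1.15%/month): €440,224.00 × ((1 + 0.0115)^17 − 1) = €94,455.8240…
Total = €440,224.00 + €201,402.4800 + €94,455.8240… = €736,082.30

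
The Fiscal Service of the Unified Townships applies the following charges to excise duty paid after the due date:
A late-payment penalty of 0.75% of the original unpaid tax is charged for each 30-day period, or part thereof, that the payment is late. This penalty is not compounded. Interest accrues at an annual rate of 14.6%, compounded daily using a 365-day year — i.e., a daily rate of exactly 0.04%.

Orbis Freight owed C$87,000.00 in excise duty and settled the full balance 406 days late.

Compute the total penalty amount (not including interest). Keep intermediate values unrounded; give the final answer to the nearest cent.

Penalty periods: ⌈406/30⌉ = 14; penalty = 14 × 0.75% × C$87,000.00 = C$9,135.00

C$9,135.00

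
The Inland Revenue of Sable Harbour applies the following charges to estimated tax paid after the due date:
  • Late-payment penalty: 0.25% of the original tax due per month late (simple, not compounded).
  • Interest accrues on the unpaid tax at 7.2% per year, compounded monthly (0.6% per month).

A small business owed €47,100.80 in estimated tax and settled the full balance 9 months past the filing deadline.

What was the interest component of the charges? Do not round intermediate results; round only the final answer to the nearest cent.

Interest: €47,100.80 × ((1 + 0.006)^9 − 1) = €47,100.80 × 0.0553143… = €2,605.3482…

€2,605.35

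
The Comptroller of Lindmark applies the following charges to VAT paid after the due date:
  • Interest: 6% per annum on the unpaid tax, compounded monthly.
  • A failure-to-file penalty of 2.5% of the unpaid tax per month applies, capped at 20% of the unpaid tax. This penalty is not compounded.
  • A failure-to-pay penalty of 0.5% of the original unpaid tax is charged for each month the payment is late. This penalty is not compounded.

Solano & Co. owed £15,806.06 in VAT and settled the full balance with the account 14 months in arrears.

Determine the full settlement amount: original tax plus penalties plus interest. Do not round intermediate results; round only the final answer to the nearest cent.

Failure-to-file: 14 × 2.5% × £15,806.06 = £5,532.12…, capped at 20% × £15,806.06 = £3,161.21…
Failure-to-pay penalty = 0.5% × £15,806.06 × 14 mo = £1,106.42…
Interest (6%/yr ÷ 12 = 0.5%/month): £15,806.06 × ((1 + 0.005)^14 − 1) = £1,143.1122…
Total = £15,806.06 + £4,267.6362 + £1,143.1122… = £21,216.81

£21,216.81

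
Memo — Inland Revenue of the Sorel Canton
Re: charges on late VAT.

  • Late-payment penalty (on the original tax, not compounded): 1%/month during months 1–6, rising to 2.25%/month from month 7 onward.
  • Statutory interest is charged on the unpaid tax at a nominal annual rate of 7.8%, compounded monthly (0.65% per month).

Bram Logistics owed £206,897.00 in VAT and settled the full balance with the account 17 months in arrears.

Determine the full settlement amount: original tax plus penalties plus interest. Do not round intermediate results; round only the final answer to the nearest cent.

Penalty, months 1–6: 6 × 1% × £206,897.00 = £12,413.82
Penalty, months 7–17: 11 × 2.25% × £206,897.00 = £51,207.01…
Interest: £206,897.00 × ((1 + 0.0065)^17 − 1) = £206,897.00 × 0.1164371… = £24,090.4797…
Total = £206,897.00 + £63,620.8275 + £24,090.4797… = £294,608.31

£294,608.31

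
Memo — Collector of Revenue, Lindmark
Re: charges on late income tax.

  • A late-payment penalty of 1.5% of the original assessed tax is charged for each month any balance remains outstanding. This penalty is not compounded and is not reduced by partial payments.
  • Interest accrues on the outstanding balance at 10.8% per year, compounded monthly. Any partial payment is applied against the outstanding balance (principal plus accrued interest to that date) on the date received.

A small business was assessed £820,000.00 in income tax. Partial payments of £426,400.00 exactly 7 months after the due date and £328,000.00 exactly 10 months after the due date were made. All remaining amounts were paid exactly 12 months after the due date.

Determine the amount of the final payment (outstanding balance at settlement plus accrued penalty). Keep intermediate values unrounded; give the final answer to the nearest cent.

£280,810.86

Monthly rate = 10.8% ÷ 12 = 0.9%
Balance at month 7: £820,000.0000 × (1 + 0.009)^7 = £873,075.9316…
After £426,400.00 payment: £873,075.9316… − £426,400.00 = £446,675.9316…
Balance at month 10: £446,675.9316… × (1 + 0.009)^3 = £458,845.0497…
After £328,000.00 payment: £458,845.0497… − £328,000.00 = £130,845.0497…
Balance at month 12: £130,845.0497… × (1 + 0.009)^2 = £133,210.8590…
Penalty: 12 × 1.5% × £820,000.00 = £147,600.00
Final settlement = outstanding balance + penalty = £133,210.8590… + £147,600.00 = £280,810.86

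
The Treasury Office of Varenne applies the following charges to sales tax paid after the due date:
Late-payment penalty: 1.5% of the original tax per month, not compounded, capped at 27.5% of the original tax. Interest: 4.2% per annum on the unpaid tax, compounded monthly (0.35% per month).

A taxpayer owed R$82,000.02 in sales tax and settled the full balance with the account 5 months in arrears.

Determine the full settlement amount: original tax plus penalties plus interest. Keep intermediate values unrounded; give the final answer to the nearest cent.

R$89,595.10

Penalty: 5 × 1.5% × R$82,000.02 = R$6,150.00… (below the 27.5% cap of R$22,550.01…)
Interest: R$82,000.02 × ((1 + 0.0035)^5 − 1) = R$82,000.02 × 0.0176229… = R$1,445.0806…
Total = R$82,000.02 + R$6,150.0015 + R$1,445.0806… = R$89,595.10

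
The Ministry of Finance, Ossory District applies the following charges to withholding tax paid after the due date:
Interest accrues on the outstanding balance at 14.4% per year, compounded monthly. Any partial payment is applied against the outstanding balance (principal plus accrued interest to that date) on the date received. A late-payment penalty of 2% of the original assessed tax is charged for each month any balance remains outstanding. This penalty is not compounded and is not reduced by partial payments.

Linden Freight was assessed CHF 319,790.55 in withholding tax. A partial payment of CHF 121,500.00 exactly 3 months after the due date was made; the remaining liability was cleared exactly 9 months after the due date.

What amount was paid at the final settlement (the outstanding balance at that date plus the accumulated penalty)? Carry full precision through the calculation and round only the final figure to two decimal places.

CHF 283,080.61

Monthly rate = 14.4% ÷ 12 = 1.2%
Balance at month 3: CHF 319,790.5500 × (1 + 0.012)^3 = CHF 331,441.7119…
After CHF 121,500.00 payment: CHF 331,441.7119… − CHF 121,500.00 = CHF 209,941.7119…
Balance at month 9: CHF 209,941.7119… × (1 + 0.012)^6 = CHF 225,518.3105…
Penalty: 9 × 2% × CHF 319,790.55 = CHF 57,562.30…
Final settlement = outstanding balance + penalty = CHF 225,518.3105… + CHF 57,562.30… = CHF 283,080.61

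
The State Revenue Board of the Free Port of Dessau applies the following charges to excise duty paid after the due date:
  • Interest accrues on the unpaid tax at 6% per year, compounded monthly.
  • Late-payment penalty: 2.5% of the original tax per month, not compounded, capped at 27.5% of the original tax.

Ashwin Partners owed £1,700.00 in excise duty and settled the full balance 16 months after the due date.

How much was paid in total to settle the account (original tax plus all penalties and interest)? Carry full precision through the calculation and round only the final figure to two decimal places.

Penalty (uncapped): 16 × 2.5% × £1,700.00 = £680.00; cap = 27.5% × £1,700.00 = £467.50 → penalty = £467.50
Interest (6%/yr ÷ 12 = 0.5%/month): £1,700.00 × ((1 + 0.005)^16 − 1) = £141.2210…
Total = £1,700.00 + £467.5000 + £141.2210… = £2,308.72

£2,308.72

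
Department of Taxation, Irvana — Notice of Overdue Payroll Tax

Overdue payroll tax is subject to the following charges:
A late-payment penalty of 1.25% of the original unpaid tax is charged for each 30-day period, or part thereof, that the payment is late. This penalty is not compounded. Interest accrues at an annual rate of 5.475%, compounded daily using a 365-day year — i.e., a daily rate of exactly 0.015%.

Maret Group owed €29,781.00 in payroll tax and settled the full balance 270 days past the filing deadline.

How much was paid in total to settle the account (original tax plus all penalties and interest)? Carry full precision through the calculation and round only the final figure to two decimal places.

Penalty periods: ⌈270/30⌉ = 9; penalty = 9 × 1.25% × €29,781.00 = €3,350.36…
Interest: €29,781.00 × ((1 + 0.00015)^270 − 1) = €29,781.00 × 0.04132815… = €1,230.7935…
Total = €29,781.00 + €3,350.3625 + €1,230.7935… = €34,362.16

€34,362.16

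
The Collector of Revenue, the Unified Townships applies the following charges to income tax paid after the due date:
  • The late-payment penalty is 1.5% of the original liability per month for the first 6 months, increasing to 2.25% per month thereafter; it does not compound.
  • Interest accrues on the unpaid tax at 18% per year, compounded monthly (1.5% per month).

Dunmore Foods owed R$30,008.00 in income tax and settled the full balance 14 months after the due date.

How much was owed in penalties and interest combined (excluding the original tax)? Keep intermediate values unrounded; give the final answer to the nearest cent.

Penalty, months 1–6: 6 × 1.5% × R$30,008.00 = R$2,700.72
Penalty, months 7–14: 8 × 2.25% × R$30,008.00 = R$5,401.44
Interest: R$30,008.00 × ((1 + 0.015)^14 − 1) = R$30,008.00 × 0.2317557… = R$6,954.5260…
Penalties + interest = R$8,102.1600 + R$6,954.5260… = R$15,056.69

R$15,056.69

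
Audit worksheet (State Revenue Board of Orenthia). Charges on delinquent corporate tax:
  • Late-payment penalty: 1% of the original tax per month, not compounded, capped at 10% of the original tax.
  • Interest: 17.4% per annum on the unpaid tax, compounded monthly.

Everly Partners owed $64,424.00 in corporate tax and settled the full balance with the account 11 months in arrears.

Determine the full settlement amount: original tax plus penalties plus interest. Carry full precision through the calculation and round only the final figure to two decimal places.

$81,920.38

Penalty (uncapped): 11 × 1% × $64,424.00 = $7,086.64; cap = 10% × $64,424.00 = $6,442.40 → penalty = $6,442.40
Interest (17.4%/yr ÷ 12 = 1.45%/month): $64,424.00 × ((1 + 0.0145)^11 − 1) = $11,053.9769…
Total = $64,424.00 + $6,442.4000 + $11,053.9769… = $81,920.38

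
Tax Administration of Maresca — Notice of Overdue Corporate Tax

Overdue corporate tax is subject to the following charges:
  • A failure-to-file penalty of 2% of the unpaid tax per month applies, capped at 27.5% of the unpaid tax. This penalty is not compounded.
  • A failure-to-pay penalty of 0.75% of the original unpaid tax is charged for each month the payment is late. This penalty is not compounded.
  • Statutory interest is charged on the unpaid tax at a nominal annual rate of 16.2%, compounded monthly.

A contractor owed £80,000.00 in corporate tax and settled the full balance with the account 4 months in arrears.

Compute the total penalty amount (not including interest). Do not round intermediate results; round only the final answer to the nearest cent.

£8,800.00

Failure-to-file: 4 × 2% × £80,000.00 = £6,400.00 (under the 27.5% cap)
Failure-to-pay penalty: 4 × 0.75% × £80,000.00 = £2,400.00
Total penalty = £6,400.00 + £2,400.00 = £8,800.00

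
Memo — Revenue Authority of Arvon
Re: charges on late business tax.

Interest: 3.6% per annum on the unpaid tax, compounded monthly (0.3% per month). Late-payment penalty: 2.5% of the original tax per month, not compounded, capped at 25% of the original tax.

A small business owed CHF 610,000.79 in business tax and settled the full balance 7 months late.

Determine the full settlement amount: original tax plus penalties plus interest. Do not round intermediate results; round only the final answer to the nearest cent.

CHF 729,676.81

Penalty: 7 × 2.5% × CHF 610,000.79 = CHF 106,750.14… (below the 25% cap of CHF 152,500.20…)
Interest: CHF 610,000.79 × ((1 + 0.003)^7 − 1) = CHF 610,000.79 × 0.0211899… = CHF 12,925.8849…
Total = CHF 610,000.79 + CHF 106,750.1383… + CHF 12,925.8849… = CHF 729,676.81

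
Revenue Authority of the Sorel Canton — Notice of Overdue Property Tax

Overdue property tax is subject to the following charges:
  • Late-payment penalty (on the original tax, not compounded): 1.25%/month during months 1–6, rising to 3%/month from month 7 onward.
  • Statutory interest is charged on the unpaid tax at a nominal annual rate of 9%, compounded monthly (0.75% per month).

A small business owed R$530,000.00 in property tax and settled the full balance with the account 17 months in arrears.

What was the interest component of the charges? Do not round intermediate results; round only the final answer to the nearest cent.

R$71,785.61

Interest: R$530,000.00 × ((1 + 0.0075)^17 − 1) = R$530,000.00 × 0.1354446… = R$71,785.6139…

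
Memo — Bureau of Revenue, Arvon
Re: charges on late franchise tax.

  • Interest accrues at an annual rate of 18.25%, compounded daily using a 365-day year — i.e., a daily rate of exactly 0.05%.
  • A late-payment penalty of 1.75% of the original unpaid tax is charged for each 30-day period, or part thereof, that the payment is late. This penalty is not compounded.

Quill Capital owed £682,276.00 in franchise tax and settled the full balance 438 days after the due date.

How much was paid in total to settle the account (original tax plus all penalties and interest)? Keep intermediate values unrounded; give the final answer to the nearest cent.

£1,028,369.47

Penalty periods: ⌈438/30⌉ = 15; penalty = 15 × 1.75% × £682,276.00 = £179,097.45
Interest: £682,276.00 × ((1 + 0.0005)^438 − 1) = £682,276.00 × 0.24476315… = £166,996.0207…
Total = £682,276.00 + £179,097.4500 + £166,996.0207… = £1,028,369.47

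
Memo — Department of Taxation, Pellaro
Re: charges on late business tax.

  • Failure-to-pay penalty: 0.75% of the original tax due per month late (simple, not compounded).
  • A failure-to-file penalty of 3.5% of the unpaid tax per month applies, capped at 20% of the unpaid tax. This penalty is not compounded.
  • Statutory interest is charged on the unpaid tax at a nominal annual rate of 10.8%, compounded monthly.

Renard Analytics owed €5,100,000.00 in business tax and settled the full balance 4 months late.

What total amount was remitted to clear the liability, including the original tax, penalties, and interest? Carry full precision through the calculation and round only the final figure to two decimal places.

€6,153,093.51

Failure-to-file: 4 × 3.5% × €5,100,000.00 = €714,000.00 (under the 20% cap)
Failure-to-pay penalty: 4 × 0.75% × €5,100,000.00 = €153,000.00
Interest (10.8%/yr ÷ 12 = 0.9%/month): €5,100,000.00 × ((1 + 0.009)^4 − 1) = €186,093.5051…
Total = €5,100,000.00 + €867,000.0000 + €186,093.5051… = €6,153,093.51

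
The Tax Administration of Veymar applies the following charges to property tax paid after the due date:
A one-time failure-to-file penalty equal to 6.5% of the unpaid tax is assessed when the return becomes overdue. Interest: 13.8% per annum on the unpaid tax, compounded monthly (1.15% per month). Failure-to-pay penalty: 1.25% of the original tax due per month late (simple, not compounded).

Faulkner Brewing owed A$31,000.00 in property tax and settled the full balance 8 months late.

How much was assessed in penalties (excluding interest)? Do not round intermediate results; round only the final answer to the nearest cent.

A$5,115.00

Failure-to-file penalty: 6.5% × A$31,000.00 = A$2,015.00
Failure-to-pay penalty: 8 × 1.25% × A$31,000.00 = A$3,100.00
Total penalty = A$2,015.00 + A$3,100.00 = A$5,115.00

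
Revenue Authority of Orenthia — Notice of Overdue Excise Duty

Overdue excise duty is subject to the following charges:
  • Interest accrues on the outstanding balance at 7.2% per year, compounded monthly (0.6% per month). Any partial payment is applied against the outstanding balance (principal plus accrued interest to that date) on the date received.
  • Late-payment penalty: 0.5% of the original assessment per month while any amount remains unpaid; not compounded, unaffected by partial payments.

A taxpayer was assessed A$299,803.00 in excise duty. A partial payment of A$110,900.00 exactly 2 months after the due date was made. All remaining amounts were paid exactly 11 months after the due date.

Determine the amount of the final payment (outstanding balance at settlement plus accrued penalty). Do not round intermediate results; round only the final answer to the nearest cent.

A$219,649.23

Balance at month 2: A$299,803.0000 × (1 + 0.006)^2 = A$303,411.4289…
After A$110,900.00 payment: A$303,411.4289… − A$110,900.00 = A$192,511.4289…
Balance at month 11: A$192,511.4289… × (1 + 0.006)^9 = A$203,160.0654…
Penalty: 11 × 0.5% × A$299,803.00 = A$16,489.17…
Final settlement = outstanding balance + penalty = A$203,160.0654… + A$16,489.17… = A$219,649.23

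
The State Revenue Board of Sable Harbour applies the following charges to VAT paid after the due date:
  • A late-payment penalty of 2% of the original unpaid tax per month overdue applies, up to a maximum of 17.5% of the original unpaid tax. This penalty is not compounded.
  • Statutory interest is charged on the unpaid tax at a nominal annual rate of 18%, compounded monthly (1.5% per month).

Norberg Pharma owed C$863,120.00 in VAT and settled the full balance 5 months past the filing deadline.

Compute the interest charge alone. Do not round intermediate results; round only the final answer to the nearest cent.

C$66,705.37

Interest: C$863,120.00 × ((1 + 0.015)^5 − 1) = C$863,120.00 × 0.0772840… = C$66,705.3694…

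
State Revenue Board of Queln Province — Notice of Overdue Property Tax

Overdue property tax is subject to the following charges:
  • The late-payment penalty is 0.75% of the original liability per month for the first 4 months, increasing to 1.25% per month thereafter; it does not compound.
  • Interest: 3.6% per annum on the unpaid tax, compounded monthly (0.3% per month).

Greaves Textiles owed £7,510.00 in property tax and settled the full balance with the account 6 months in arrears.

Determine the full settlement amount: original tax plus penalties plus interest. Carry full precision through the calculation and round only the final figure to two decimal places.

Penalty, months 1–4: 4 × 0.75% × £7,510.00 = £225.30
Penalty, months 5–6: 2 × 1.25% × £7,510.00 = £187.75
Interest: £7,510.00 × ((1 + 0.003)^6 − 1) = £7,510.00 × 0.0181355… = £136.1979…
Total = £7,510.00 + £413.0500 + £136.1979… = £8,059.25

£8,059.25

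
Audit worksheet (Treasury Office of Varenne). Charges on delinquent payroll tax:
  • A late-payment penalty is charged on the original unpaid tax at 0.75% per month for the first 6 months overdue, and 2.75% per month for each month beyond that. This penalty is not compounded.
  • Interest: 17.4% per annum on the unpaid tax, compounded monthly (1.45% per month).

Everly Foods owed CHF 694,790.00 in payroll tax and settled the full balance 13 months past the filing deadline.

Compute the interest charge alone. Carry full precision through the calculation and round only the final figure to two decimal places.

CHF 142,990.46

Interest: CHF 694,790.00 × ((1 + 0.0145)^13 − 1) = CHF 694,790.00 × 0.2058039… = CHF 142,990.4601…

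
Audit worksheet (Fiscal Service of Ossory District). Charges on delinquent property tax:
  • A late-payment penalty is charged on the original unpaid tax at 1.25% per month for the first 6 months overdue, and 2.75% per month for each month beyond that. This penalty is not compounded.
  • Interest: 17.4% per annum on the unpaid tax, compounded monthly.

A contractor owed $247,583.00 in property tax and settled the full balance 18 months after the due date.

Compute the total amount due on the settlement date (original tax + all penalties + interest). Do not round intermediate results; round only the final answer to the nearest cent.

Penalty, months 1–6: 6 × 1.25% × $247,583.00 = $18,568.73…
Penalty, months 7–18: 12 × 2.75% × $247,583.00 = $81,702.39
Interest (17.4%/yr ÷ 12 = 1.45%/month): $247,583.00 × ((1 + 0.0145)^18 − 1) = $73,234.2750…
Total = $247,583.00 + $100,271.1150 + $73,234.2750… = $421,088.39

$421,088.39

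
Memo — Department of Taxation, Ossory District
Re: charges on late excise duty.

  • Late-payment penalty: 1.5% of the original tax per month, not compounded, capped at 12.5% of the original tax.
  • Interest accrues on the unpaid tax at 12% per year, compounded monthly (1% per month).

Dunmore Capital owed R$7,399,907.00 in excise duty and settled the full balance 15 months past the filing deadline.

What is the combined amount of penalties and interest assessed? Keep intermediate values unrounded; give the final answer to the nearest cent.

R$2,116,143.67

Penalty (uncapped): 15 × 1.5% × R$7,399,907.00 = R$1,664,979.08…; cap = 12.5% × R$7,399,907.00 = R$924,988.38… → penalty = R$924,988.38…
Interest: R$7,399,907.00 × ((1 + 0.01)^15 − 1) = R$7,399,907.00 × 0.1609690… = R$1,191,155.2996…
Penalties + interest = R$924,988.3750 + R$1,191,155.2996… = R$2,116,143.67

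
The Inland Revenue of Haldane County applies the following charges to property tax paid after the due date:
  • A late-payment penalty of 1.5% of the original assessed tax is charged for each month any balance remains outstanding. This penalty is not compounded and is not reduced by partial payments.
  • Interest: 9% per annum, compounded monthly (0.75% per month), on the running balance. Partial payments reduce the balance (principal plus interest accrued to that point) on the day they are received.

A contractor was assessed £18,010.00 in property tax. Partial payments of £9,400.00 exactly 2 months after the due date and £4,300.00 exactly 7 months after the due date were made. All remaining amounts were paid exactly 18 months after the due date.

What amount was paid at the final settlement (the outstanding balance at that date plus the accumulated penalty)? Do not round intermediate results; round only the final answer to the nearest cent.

£10,203.34

Balance at month 2: £18,010.0000 × (1 + 0.0075)^2 = £18,281.1631…
After £9,400.00 payment: £18,281.1631… − £9,400.00 = £8,881.1631…
Balance at month 7: £8,881.1631… × (1 + 0.0075)^5 = £9,219.2399…
After £4,300.00 payment: £9,219.2399… − £4,300.00 = £4,919.2399…
Balance at month 18: £4,919.2399… × (1 + 0.0075)^11 = £5,340.6437…
Penalty: 18 × 1.5% × £18,010.00 = £4,862.70
Final settlement = outstanding balance + penalty = £5,340.6437… + £4,862.70 = £10,203.34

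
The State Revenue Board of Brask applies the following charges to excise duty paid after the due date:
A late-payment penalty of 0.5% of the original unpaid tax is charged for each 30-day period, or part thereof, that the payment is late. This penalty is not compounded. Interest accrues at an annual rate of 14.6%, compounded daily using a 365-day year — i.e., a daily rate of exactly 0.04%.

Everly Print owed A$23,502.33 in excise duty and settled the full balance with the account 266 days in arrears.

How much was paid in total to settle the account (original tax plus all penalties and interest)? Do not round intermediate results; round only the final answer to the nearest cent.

Penalty periods: ⌈266/30⌉ = 9; penalty = 9 × 0.5% × A$23,502.33 = A$1,057.60…
Interest: A$23,502.33 × ((1 + 0.0004)^266 − 1) = A$23,502.33 × 0.11224303… = A$2,637.9728…
Total = A$23,502.33 + A$1,057.6049… + A$2,637.9728… = A$27,197.91

A$27,197.91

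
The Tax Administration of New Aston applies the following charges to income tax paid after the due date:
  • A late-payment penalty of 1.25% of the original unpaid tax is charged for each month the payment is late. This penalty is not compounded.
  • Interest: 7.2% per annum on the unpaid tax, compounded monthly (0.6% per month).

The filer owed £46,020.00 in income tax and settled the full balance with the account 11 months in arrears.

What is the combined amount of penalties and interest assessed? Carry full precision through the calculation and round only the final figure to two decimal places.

£9,457.85

Late-payment penalty: 11 × 1.25% × £46,020.00 = £6,327.75
Interest: £46,020.00 × ((1 + 0.006)^11 − 1) = £46,020.00 × 0.0680161… = £3,130.0996…
Penalties + interest = £6,327.7500 + £3,130.0996… = £9,457.85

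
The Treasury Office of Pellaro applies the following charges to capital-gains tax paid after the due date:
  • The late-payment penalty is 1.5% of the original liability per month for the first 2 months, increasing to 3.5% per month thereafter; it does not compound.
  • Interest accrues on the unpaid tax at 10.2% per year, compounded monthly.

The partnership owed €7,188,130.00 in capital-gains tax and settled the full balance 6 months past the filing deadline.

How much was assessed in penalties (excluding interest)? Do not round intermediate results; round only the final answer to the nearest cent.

€1,221,982.10

Penalty, months 1–2: 2 × 1.5% × €7,188,130.00 = €215,643.90
Penalty, months 3–6: 4 × 3.5% × €7,188,130.00 = €1,006,338.20
Total penalty = €215,643.90 + €1,006,338.20 = €1,221,982.10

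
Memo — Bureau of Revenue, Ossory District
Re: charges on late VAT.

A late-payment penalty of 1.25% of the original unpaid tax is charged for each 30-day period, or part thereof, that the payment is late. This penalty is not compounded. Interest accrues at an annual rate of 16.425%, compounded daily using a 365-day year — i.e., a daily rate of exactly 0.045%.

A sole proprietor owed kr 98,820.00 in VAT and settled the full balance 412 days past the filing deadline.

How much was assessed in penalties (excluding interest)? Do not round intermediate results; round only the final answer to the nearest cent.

Penalty periods: ⌈412/30⌉ = 14; penalty = 14 × 1.25% × kr 98,820.00 = kr 17,293.50

kr 17,293.50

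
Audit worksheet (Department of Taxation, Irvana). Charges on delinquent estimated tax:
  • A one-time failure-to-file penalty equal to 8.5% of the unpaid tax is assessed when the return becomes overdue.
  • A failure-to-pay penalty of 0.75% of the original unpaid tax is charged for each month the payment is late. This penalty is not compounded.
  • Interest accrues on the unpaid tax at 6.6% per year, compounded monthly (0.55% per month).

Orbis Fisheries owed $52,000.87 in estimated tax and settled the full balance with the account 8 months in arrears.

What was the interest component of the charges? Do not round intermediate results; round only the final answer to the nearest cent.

$2,332.57

Interest: $52,000.87 × ((1 + 0.0055)^8 − 1) = $52,000.87 × 0.0448564… = $2,332.5709…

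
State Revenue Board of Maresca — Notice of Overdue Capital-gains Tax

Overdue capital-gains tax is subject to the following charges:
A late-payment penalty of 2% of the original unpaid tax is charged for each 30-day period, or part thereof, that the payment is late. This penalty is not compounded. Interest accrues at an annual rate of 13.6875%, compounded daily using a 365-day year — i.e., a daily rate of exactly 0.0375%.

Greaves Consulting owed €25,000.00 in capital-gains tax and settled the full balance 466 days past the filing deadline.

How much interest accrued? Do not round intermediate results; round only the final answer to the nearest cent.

Interest: €25,000.00 × ((1 + 0.000375)^466 − 1) = €25,000.00 × 0.19090943… = €4,772.7358…

€4,772.74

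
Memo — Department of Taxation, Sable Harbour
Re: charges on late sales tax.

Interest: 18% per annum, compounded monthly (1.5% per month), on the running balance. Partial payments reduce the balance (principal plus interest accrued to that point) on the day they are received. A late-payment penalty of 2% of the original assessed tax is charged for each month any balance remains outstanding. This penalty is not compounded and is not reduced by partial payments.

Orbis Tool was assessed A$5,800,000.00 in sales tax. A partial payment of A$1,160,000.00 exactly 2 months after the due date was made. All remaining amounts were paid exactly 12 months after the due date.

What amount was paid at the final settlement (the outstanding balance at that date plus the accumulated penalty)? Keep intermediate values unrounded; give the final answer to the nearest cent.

A$6,980,358.04

Balance at month 2: A$5,800,000.0000 × (1 + 0.015)^2 = A$5,975,305.0000
After A$1,160,000.00 payment: A$5,975,305.0000 − A$1,160,000.00 = A$4,815,305.0000
Balance at month 12: A$4,815,305.0000 × (1 + 0.015)^10 = A$5,588,358.0374…
Penalty: 12 × 2% × A$5,800,000.00 = A$1,392,000.00
Final settlement = outstanding balance + penalty = A$5,588,358.0374… + A$1,392,000.00 = A$6,980,358.04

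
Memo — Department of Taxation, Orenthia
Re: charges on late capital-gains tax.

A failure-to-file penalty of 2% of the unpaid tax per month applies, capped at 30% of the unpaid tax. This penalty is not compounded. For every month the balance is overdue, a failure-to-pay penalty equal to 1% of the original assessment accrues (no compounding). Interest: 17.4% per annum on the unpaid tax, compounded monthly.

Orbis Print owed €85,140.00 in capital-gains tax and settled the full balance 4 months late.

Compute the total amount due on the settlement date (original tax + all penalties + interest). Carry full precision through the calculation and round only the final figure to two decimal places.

Failure-to-file: 4 × 2% × €85,140.00 = €6,811.20 (under the 30% cap)
Failure-to-pay penalty = 1% × €85,140.00 × 4 mo = €3,405.60
Interest (17.4%/yr ÷ 12 = 1.45%/month): €85,140.00 × ((1 + 0.0145)^4 − 1) = €5,046.5661…
Total = €85,140.00 + €10,216.8000 + €5,046.5661… = €100,403.37

€100,403.37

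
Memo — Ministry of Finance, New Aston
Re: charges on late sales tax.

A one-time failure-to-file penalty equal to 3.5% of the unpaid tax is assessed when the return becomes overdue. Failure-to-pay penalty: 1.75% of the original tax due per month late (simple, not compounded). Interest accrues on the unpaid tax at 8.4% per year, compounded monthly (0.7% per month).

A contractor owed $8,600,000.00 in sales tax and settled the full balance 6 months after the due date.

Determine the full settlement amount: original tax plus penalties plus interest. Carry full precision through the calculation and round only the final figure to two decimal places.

$10,171,580.31

Failure-to-file penalty: 3.5% × $8,600,000.00 = $301,000.00
Failure-to-pay penalty: 6 × 1.75% × $8,600,000.00 = $903,000.00
Interest: $8,600,000.00 × ((1 + 0.007)^6 − 1) = $8,600,000.00 × 0.0427419… = $367,580.3066…
Total = $8,600,000.00 + $1,204,000.0000 + $367,580.3066… = $10,171,580.31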